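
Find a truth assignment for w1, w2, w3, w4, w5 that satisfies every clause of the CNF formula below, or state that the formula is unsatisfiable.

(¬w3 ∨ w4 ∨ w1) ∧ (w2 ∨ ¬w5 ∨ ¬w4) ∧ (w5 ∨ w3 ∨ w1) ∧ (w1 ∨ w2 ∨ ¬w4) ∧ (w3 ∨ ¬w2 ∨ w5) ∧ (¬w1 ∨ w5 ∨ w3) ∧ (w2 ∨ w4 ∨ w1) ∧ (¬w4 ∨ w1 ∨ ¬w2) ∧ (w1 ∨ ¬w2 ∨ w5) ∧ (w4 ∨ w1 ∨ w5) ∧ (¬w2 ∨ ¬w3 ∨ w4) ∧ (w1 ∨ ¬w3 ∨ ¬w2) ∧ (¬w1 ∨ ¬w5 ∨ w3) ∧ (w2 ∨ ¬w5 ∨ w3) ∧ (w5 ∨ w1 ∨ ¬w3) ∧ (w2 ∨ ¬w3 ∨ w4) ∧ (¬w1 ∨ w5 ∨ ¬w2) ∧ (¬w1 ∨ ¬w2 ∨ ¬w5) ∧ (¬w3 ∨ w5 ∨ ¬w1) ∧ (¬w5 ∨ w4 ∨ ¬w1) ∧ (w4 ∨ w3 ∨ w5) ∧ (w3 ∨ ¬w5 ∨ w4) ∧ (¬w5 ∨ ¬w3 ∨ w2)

UNSATISFIABLE

Try w3 = False.
Try w5 = True.
Unit clause (¬w1) forces w1 = False.
Unit clause (w2) forces w2 = True.
Unit clause (¬w4) forces w4 = False.
Now (w4) is unsatisfied and unit — conflict.
That branch fails; take w5 = False instead.
Unit clause (w1) forces w1 = True.
Now (¬w1) is unsatisfied and unit — conflict.
Both values of w5 lead to a conflict.
That branch fails; take w3 = True instead.
Try w4 = True.
Try w2 = True.
Unit clause (w1) forces w1 = True.
Unit clause (w5) forces w5 = True.
Now (¬w5) is unsatisfied and unit — conflict.
That branch fails; take w2 = False instead.
Unit clause (¬w5) forces w5 = False.
Unit clause (w1) forces w1 = True.
Now (¬w1) is unsatisfied and unit — conflict.
Both values of w2 lead to a conflict.
That branch fails; take w4 = False instead.
Unit clause (w1) forces w1 = True.
Unit clause (¬w2) forces w2 = False.
Now (w2) is unsatisfied and unit — conflict.
Both values of w4 lead to a conflict.
Both values of w3 lead to a conflict.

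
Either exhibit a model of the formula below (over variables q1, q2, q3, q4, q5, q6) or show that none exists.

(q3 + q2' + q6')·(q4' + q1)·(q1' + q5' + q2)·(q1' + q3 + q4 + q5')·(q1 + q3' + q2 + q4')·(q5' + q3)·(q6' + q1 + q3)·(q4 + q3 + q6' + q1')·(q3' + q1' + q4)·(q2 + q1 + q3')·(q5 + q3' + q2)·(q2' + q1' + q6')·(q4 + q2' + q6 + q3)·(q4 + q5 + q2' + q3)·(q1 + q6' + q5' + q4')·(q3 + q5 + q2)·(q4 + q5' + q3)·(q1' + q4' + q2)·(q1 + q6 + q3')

q1: 0; q2: 1; q3: 1; q4: 0; q5: 0; q6: 1

Case q4 = 0:
Case q5 = 0:
Case q3 = 1:
From the singleton clause (q1'), q1 = 0.
From the singleton clause (q2), q2 = 1.
From the singleton clause (q6), q6 = 1.
All clauses are satisfied.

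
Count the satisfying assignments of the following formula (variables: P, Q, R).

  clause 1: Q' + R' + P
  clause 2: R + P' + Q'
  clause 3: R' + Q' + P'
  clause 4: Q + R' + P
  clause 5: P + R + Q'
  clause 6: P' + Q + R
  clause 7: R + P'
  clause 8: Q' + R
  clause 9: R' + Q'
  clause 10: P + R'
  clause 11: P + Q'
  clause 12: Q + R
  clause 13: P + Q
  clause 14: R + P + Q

1

There are 2^3 = 8 truth assignments over (P, Q, R).
Check each against the 14 clauses (columns in the order P, Q, R):
  F F F  ✗ fails (Q + R)
  F F T  ✗ fails (Q + R' + P)
  F T F  ✗ fails (P + R + Q')
  F T T  ✗ fails (Q' + R' + P)
  T F F  ✗ fails (P' + Q + R)
  T F T  ✓ satisfies all
  T T F  ✗ fails (R + P' + Q')
  T T T  ✗ fails (R' + Q' + P')
1 of the 8 rows is a model.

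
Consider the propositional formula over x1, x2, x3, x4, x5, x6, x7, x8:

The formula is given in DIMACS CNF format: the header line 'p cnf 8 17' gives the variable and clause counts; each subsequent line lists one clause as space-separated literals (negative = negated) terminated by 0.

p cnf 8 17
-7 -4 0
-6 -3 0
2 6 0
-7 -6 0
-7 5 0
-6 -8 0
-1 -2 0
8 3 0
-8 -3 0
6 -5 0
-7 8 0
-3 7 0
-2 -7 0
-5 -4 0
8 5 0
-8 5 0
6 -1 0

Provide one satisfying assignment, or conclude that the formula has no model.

UNSATISFIABLE

Try x7 = False.
Unit clause (¬x3) forces x3 = False.
Unit clause (x8) forces x8 = True.
Unit clause (¬x6) forces x6 = False.
Unit clause (x2) forces x2 = True.
Unit clause (¬x1) forces x1 = False.
Unit clause (¬x5) forces x5 = False.
That conflicts with the unit clause (x5).
Undo x7 and try x7 = True.
Unit clause (¬x4) forces x4 = False.
Unit clause (¬x6) forces x6 = False.
Unit clause (x2) forces x2 = True.
That conflicts with the unit clause (¬x2).
Both values of x7 lead to a conflict.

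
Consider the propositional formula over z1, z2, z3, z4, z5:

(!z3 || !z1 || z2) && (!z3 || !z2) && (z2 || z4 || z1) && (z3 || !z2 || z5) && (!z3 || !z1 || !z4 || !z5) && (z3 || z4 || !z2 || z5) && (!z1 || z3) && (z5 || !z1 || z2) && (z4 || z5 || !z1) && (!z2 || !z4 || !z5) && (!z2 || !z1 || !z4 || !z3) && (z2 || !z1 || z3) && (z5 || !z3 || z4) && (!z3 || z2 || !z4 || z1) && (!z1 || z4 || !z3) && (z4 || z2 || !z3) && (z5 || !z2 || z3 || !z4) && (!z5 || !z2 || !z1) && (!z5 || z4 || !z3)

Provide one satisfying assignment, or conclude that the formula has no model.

Try z3 = false.
The clause (!z1) is unit, so z1 = false.
Try z2 = false.
The clause (z4) is unit, so z4 = true.
Every clause is now satisfied; z5 is unconstrained.

z1 ↦ false, z2 ↦ false, z3 ↦ false, z4 ↦ true, z5 ↦ true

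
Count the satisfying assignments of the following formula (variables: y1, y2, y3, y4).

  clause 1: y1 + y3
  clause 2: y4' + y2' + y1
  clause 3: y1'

There are 2^4 = 16 truth assignments over (y1, y2, y3, y4).
Check each against the 3 clauses (columns in the order y1, y2, y3, y4):
  F F F F  ✗ fails (y1 + y3)
  F F F T  ✗ fails (y1 + y3)
  F F T F  ✓ satisfies all
  F F T T  ✓ satisfies all
  F T F F  ✗ fails (y1 + y3)
  F T F T  ✗ fails (y1 + y3)
  F T T F  ✓ satisfies all
  F T T T  ✗ fails (y4' + y2' + y1)
  T F F F  ✗ fails (y1')
  T F F T  ✗ fails (y1')
  T F T F  ✗ fails (y1')
  T F T T  ✗ fails (y1')
  T T F F  ✗ fails (y1')
  T T F T  ✗ fails (y1')
  T T T F  ✗ fails (y1')
  T T T T  ✗ fails (y1')
3 of the 16 rows are models.

3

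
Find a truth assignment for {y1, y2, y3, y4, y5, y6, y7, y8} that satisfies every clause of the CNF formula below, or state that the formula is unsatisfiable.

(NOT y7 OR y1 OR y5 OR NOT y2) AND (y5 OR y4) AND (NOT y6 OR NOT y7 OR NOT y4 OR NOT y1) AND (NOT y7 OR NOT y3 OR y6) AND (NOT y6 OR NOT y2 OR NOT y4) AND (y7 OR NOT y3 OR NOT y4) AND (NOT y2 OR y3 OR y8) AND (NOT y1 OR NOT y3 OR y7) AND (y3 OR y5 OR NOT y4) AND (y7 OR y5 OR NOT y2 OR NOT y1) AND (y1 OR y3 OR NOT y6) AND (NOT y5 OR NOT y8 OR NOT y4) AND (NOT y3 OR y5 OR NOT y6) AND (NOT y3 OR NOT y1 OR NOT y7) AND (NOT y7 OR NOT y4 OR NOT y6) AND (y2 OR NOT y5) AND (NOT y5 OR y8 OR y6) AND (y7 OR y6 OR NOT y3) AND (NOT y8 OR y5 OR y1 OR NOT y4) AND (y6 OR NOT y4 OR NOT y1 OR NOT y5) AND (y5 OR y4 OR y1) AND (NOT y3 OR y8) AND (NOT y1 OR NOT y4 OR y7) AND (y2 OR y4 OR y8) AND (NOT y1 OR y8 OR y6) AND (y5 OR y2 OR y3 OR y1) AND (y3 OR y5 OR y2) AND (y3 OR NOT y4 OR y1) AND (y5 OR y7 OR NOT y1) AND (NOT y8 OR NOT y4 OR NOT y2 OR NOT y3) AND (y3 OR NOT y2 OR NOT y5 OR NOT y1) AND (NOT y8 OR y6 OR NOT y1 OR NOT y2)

Suppose y5 = true.
(y2) alone gives y2 = true.
Suppose y6 = true.
(NOT y4) alone gives y4 = false.
Suppose y3 = true.
(y8) alone gives y8 = true.
Suppose y1 = false.
No clause remains; y7 is free.

y1=false, y2=true, y3=true, y4=false, y5=true, y6=true, y7=false, y8=true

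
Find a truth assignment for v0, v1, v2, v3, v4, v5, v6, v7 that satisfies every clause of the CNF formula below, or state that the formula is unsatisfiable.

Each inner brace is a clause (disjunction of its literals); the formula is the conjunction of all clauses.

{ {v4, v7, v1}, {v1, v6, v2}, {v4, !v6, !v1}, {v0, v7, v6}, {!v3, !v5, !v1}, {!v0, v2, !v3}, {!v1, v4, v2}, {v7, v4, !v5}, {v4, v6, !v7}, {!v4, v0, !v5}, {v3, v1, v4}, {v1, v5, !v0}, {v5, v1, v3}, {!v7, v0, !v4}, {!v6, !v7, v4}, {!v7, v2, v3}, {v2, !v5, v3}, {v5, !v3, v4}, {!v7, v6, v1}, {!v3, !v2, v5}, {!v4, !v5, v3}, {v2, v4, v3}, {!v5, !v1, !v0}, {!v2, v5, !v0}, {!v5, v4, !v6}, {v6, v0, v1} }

Try v4 = true.
Try v0 = false.
The clause (!v5) is unit, so v5 = false.
The clause (!v7) is unit, so v7 = false.
The clause (v6) is unit, so v6 = true.
Try v1 = true.
Try v3 = true.
The clause (!v2) is unit, so v2 = false.
Every clause now holds.

v0 ↦ false, v1 ↦ true, v2 ↦ false, v3 ↦ true, v4 ↦ true, v5 ↦ false, v6 ↦ true, v7 ↦ false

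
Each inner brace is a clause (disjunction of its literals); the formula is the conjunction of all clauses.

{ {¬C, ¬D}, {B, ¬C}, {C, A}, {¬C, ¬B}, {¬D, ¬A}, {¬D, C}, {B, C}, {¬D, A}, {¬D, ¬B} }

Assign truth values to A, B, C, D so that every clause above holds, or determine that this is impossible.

A: True; B: True; C: False; D: False

Branch on C: set C = False.
Unit clause (A) forces A = True.
Unit clause (¬D) forces D = False.
Unit clause (B) forces B = True.
Every clause now holds.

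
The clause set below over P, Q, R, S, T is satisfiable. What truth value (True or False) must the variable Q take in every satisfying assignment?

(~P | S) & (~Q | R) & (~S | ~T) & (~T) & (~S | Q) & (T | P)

True

Suppose Q = 0.
From the singleton clause (~T), T = 0.
From the singleton clause (~S), S = 0.
From the singleton clause (~P), P = 0.
Now (P) is unsatisfied and unit — conflict.
So every satisfying assignment has Q = True.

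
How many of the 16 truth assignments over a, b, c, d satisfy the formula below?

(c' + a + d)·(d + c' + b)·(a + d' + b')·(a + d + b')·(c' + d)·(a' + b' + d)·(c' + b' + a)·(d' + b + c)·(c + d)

4

There are 2^4 = 16 truth assignments over (a, b, c, d).
Split on b. With b = 1, the clauses containing b are satisfied and b' drops from the rest; 2 of the 2^3 = 8 assignments to the other variables satisfy what remains.
With b = 0, by the same count on the reduced clause set, 2 assignments work.
Total: 2 + 2 = 4.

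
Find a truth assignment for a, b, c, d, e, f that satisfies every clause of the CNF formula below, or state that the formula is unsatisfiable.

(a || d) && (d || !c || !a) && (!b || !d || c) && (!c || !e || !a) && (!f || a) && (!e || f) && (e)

(e) alone gives e = true.
(f) alone gives f = true.
(a) alone gives a = true.
(!c) alone gives c = false.
Try b = false.
Every clause is now satisfied; d is unconstrained.

a ↦ true, b ↦ false, c ↦ false, d ↦ true, e ↦ true, f ↦ true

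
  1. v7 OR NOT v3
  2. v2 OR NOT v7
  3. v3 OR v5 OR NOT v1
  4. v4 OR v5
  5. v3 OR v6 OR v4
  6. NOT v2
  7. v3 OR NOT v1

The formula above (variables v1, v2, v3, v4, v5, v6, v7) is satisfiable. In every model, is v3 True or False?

Suppose v3 = true.
The clause (v7) is unit, so v7 = true.
The clause (v2) is unit, so v2 = true.
Now (NOT v2) is unsatisfied and unit — conflict.
So every satisfying assignment has v3 = False.

False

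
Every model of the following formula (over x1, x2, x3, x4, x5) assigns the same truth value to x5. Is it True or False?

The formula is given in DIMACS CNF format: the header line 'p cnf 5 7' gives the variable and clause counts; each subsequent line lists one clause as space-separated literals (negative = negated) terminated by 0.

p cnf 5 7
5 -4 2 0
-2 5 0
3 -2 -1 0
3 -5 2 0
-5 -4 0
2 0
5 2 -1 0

True

Suppose x5 = False.
From the singleton clause (¬x2), x2 = False.
But (x2) is also a unit clause — contradiction.
So every satisfying assignment has x5 = True.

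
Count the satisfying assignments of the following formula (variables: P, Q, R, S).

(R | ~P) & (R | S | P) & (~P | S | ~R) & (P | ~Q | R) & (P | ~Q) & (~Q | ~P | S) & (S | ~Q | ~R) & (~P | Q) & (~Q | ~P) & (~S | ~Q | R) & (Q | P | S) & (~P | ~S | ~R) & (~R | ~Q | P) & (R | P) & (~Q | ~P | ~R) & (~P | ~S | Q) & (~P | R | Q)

There are 2^4 = 16 truth assignments over (P, Q, R, S).
Check each against the 17 clauses (columns in the order P, Q, R, S):
  F F F F  ✗ fails (R | S | P)
  F F F T  ✗ fails (R | P)
  F F T F  ✗ fails (Q | P | S)
  F F T T  ✓ satisfies all
  F T F F  ✗ fails (R | S | P)
  F T F T  ✗ fails (P | ~Q | R)
  F T T F  ✗ fails (P | ~Q)
  F T T T  ✗ fails (P | ~Q)
  T F F F  ✗ fails (R | ~P)
  T F F T  ✗ fails (R | ~P)
  T F T F  ✗ fails (~P | S | ~R)
  T F T T  ✗ fails (~P | Q)
  T T F F  ✗ fails (R | ~P)
  T T F T  ✗ fails (R | ~P)
  T T T F  ✗ fails (~P | S | ~R)
  T T T T  ✗ fails (~Q | ~P)
1 of the 16 rows is a model.

1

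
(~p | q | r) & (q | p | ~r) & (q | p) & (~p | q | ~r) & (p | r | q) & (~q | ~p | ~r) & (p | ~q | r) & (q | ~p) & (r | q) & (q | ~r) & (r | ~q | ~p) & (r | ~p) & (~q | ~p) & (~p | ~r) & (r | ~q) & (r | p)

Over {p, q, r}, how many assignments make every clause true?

There are 2^3 = 8 truth assignments over (p, q, r).
Check each against the 16 clauses (columns in the order p, q, r):
  F F F  ✗ fails (q | p)
  F F T  ✗ fails (q | p | ~r)
  F T F  ✗ fails (p | ~q | r)
  F T T  ✓ satisfies all
  T F F  ✗ fails (~p | q | r)
  T F T  ✗ fails (~p | q | ~r)
  T T F  ✗ fails (r | ~q | ~p)
  T T T  ✗ fails (~q | ~p | ~r)
1 of the 8 rows is a model.

1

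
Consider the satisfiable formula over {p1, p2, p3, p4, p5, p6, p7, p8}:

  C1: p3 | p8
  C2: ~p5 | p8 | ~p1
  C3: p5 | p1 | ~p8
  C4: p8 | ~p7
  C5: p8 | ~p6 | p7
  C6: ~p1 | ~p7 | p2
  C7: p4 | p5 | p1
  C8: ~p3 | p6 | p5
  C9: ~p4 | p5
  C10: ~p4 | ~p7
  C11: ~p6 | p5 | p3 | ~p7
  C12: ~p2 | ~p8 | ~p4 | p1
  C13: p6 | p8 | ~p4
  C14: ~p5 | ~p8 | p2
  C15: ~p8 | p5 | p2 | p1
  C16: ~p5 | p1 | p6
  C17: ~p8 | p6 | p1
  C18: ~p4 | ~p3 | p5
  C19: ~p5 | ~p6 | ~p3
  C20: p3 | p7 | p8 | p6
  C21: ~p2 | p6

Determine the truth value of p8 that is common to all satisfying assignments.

True

Suppose p8 = 0.
(p3) alone gives p3 = 1.
(~p7) alone gives p7 = 0.
(~p6) alone gives p6 = 0.
(p5) alone gives p5 = 1.
(~p1) alone gives p1 = 0.
But (p1) is also a unit clause — contradiction.
So every satisfying assignment has p8 = True.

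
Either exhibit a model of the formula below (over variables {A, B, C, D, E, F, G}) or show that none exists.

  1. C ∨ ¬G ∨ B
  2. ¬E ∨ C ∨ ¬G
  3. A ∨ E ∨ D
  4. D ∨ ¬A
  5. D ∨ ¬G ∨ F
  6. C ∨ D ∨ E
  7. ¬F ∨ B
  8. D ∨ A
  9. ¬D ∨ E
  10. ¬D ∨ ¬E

UNSATISFIABLE

Suppose D = True.
(E) alone gives E = True.
But (¬E) is also a unit clause — contradiction.
That branch fails; take D = False instead.
(¬A) alone gives A = False.
But (A) is also a unit clause — contradiction.
Neither D = True nor D = False works.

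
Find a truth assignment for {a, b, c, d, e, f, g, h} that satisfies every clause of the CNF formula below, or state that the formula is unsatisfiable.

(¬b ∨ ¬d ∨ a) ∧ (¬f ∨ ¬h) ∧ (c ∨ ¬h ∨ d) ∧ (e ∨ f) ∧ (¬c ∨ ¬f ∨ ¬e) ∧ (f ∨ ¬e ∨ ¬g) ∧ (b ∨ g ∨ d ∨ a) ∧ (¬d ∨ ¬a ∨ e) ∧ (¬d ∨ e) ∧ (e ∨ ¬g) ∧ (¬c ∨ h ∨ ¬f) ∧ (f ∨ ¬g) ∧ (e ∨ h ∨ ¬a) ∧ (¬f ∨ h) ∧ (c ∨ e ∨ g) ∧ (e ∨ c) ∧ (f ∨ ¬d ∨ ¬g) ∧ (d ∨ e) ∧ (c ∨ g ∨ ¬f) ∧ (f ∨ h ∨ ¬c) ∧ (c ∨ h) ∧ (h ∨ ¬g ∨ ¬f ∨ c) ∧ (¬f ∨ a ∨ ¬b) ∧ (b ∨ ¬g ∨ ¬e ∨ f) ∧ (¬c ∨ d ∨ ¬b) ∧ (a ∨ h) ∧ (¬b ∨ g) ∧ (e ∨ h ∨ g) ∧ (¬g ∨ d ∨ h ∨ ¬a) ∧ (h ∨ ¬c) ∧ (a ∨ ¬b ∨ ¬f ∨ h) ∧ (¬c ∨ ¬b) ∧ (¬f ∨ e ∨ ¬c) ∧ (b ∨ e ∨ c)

Branch on f: set f = False.
From the singleton clause (e), e = True.
From the singleton clause (¬g), g = False.
From the singleton clause (¬b), b = False.
Branch on d: set d = True.
Branch on h: set h = True.
No clause remains; a, c are free.

a=True; b=False; c=True; d=True; e=True; f=False; g=False; h=True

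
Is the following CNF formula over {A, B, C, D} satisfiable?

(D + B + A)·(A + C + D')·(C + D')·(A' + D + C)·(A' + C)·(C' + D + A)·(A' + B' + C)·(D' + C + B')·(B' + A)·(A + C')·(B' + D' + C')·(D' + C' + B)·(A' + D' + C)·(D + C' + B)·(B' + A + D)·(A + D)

Suppose C = 1.
Unit clause (A) forces A = 1.
Suppose B = 1.
Unit clause (D') forces D = 0.
All clauses are satisfied.
A satisfying assignment: A: 1, B: 1, C: 1, D: 0.

Yes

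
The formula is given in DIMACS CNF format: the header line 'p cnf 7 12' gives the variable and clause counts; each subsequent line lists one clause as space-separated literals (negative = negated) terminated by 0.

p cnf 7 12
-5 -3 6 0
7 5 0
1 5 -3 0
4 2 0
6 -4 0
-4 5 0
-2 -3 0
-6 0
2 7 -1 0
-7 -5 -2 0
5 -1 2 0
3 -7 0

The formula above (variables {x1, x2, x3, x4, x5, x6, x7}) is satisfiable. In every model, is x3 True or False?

False

Suppose x3 = True.
The clause (¬x2) is unit, so x2 = False.
The clause (x4) is unit, so x4 = True.
The clause (x6) is unit, so x6 = True.
But (¬x6) is also a unit clause — contradiction.
So every satisfying assignment has x3 = False.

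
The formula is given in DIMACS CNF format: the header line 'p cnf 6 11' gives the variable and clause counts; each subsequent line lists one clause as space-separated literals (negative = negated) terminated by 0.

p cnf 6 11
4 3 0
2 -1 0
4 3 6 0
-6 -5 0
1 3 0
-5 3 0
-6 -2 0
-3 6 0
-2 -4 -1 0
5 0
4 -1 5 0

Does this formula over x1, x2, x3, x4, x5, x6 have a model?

Unsatisfiable

The clause (x5) is unit, so x5 = True.
The clause (¬x6) is unit, so x6 = False.
The clause (x3) is unit, so x3 = True.
Now (¬x3) is unsatisfied and unit — conflict.
No assignment satisfies every clause.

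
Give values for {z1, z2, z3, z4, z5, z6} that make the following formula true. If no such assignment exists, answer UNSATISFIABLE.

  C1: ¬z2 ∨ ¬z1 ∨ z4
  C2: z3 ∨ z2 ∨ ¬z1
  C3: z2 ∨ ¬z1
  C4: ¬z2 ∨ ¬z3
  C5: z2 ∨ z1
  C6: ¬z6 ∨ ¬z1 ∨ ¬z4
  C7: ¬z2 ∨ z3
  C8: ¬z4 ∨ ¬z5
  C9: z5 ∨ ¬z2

UNSATISFIABLE

Try z2 = True.
From the singleton clause (¬z3), z3 = False.
But (z3) is also a unit clause — contradiction.
That branch fails; take z2 = False instead.
From the singleton clause (¬z1), z1 = False.
But (z1) is also a unit clause — contradiction.
Either choice for z2 ends in contradiction.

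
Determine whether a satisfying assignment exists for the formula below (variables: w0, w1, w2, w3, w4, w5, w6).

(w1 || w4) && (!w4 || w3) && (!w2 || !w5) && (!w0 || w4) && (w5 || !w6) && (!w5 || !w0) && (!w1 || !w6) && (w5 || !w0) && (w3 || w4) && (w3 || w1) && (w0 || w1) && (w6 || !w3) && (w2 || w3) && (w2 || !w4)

Try w1 = true.
From the singleton clause (!w6), w6 = false.
From the singleton clause (!w3), w3 = false.
From the singleton clause (!w4), w4 = false.
Now (w4) is unsatisfied and unit — conflict.
Backtrack on w1: now try w1 = false.
From the singleton clause (w4), w4 = true.
From the singleton clause (w3), w3 = true.
From the singleton clause (w0), w0 = true.
From the singleton clause (!w5), w5 = false.
Now (w5) is unsatisfied and unit — conflict.
Both values of w1 lead to a conflict.
No assignment satisfies every clause.

Unsatisfiable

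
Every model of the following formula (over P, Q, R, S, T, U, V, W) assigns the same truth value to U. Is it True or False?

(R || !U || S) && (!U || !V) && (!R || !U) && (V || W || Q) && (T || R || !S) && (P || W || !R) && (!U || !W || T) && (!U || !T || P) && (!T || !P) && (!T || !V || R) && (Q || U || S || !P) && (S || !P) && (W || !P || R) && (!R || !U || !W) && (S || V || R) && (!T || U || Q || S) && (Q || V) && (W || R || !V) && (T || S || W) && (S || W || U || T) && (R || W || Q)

False

Suppose U = true.
(!V) alone gives V = false.
(!R) alone gives R = false.
(S) alone gives S = true.
(T) alone gives T = true.
(P) alone gives P = true.
Now (!P) is unsatisfied and unit — conflict.
So every satisfying assignment has U = False.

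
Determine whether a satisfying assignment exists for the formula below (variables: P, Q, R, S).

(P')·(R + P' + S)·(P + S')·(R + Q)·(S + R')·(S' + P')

Yes, satisfiable

The clause (P') is unit, so P = 0.
The clause (S') is unit, so S = 0.
The clause (R') is unit, so R = 0.
The clause (Q) is unit, so Q = 1.
All clauses are satisfied.
A satisfying assignment: P=0, Q=1, R=0, S=0.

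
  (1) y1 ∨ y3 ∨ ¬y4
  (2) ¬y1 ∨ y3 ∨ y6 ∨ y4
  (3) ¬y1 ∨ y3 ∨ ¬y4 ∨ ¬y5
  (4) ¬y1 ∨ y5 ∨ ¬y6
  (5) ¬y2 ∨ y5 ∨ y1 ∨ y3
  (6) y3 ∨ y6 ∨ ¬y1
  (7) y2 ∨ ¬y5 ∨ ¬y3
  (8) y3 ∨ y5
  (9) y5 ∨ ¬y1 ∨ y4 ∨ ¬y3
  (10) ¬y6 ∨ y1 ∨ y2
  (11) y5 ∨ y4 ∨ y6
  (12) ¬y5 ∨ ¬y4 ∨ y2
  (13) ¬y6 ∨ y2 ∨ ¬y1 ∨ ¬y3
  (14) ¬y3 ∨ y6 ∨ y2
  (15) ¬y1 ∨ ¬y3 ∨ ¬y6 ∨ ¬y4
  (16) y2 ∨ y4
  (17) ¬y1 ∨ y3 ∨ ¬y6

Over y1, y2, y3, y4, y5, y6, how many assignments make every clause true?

There are 2^6 = 64 truth assignments over (y1, y2, y3, y4, y5, y6).
Split on y6. With y6 = True, the clauses containing y6 are satisfied and ¬y6 drops from the rest; 6 of the 2^5 = 32 assignments to the other variables satisfy what remains.
With y6 = False, by the same count on the reduced clause set, 7 assignments work.
(One model: y1=F, y2=T, y3=F, y4=F, y5=T, y6=F.)
Total: 6 + 7 = 13.

13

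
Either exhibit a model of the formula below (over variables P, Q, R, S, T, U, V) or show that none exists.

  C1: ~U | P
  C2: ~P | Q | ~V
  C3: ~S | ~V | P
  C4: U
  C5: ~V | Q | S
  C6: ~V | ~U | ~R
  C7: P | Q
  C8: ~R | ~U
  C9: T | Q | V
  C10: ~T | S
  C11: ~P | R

UNSATISFIABLE

The clause (U) is unit, so U = 1.
The clause (P) is unit, so P = 1.
The clause (~R) is unit, so R = 0.
That conflicts with the unit clause (R).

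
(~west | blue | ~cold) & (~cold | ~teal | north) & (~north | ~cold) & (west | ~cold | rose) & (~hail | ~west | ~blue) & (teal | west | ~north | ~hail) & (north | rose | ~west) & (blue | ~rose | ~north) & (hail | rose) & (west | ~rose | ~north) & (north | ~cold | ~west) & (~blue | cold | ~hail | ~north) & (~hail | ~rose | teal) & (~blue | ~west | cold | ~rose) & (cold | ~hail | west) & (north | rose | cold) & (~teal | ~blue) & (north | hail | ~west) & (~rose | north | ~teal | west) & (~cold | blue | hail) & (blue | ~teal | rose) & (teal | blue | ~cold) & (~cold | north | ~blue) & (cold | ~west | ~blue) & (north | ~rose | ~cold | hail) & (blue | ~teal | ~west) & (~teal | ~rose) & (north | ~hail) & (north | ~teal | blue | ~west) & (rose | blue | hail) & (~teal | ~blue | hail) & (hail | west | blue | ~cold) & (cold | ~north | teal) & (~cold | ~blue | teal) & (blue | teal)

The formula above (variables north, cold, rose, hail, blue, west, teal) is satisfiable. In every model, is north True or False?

False

Suppose north = 1.
From the singleton clause (~cold), cold = 0.
From the singleton clause (teal), teal = 1.
From the singleton clause (~blue), blue = 0.
From the singleton clause (~rose), rose = 0.
But (rose) is also a unit clause — contradiction.
So every satisfying assignment has north = False.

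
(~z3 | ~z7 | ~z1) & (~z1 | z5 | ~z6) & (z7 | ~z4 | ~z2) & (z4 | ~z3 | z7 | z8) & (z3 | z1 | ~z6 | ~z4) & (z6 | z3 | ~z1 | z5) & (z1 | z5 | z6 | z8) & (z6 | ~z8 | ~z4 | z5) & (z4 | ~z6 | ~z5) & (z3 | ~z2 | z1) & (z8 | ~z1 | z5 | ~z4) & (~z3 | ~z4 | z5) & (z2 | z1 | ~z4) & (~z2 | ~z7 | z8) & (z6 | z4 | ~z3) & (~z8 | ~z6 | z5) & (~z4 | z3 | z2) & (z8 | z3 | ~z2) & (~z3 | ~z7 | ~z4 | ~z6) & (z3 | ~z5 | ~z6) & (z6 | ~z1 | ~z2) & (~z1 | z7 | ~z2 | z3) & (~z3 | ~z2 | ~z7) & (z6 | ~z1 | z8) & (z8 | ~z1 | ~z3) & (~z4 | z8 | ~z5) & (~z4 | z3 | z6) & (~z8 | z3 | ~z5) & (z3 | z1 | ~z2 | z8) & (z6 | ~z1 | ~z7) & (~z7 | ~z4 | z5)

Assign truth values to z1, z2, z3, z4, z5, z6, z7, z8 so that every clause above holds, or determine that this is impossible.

z1: 0,  z2: 0,  z3: 0,  z4: 0,  z5: 0,  z6: 0,  z7: 1,  z8: 1

Try z3 = 0.
Try z2 = 0.
Unit clause (~z4) forces z4 = 0.
Try z6 = 0.
Try z1 = 0.
Try z5 = 0.
Unit clause (z8) forces z8 = 1.
No clause remains; z7 is free.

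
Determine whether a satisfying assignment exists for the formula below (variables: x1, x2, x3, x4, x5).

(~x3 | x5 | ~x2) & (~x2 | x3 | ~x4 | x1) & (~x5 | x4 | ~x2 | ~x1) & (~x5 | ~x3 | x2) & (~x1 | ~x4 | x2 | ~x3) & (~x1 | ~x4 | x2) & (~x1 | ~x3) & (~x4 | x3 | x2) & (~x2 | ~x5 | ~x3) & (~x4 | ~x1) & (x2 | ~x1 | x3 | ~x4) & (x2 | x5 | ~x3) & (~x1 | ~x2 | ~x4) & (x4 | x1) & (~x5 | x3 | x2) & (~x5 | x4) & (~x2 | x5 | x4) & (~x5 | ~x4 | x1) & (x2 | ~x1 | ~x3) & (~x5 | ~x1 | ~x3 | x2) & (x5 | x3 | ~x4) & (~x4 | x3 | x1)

Try x1 = 1.
The clause (~x3) is unit, so x3 = 0.
The clause (~x4) is unit, so x4 = 0.
The clause (~x5) is unit, so x5 = 0.
The clause (~x2) is unit, so x2 = 0.
This assignment satisfies each clause.
A satisfying assignment: x1 ↦ 1,  x2 ↦ 0,  x3 ↦ 0,  x4 ↦ 0,  x5 ↦ 0.

Satisfiable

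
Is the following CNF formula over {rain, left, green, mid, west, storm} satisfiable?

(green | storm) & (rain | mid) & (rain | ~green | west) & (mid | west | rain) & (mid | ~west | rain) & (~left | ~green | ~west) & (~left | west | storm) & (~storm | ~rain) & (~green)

(~green) alone gives green = 0.
(storm) alone gives storm = 1.
(~rain) alone gives rain = 0.
(mid) alone gives mid = 1.
Every clause is now satisfied; left, west are unconstrained.
A satisfying assignment: rain=0; left=0; green=0; mid=1; west=0; storm=1.

Satisfiable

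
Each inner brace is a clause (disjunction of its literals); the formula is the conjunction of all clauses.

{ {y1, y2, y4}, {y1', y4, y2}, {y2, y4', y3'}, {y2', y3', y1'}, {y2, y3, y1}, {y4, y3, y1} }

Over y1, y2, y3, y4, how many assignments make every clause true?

There are 2^4 = 16 truth assignments over (y1, y2, y3, y4).
Check each against the 6 clauses (columns in the order y1, y2, y3, y4):
  F F F F  ✗ fails (y1 + y2 + y4)
  F F F T  ✗ fails (y2 + y3 + y1)
  F F T F  ✗ fails (y1 + y2 + y4)
  F F T T  ✗ fails (y2 + y4' + y3')
  F T F F  ✗ fails (y4 + y3 + y1)
  F T F T  ✓ satisfies all
  F T T F  ✓ satisfies all
  F T T T  ✓ satisfies all
  T F F F  ✗ fails (y1' + y4 + y2)
  T F F T  ✓ satisfies all
  T F T F  ✗ fails (y1' + y4 + y2)
  T F T T  ✗ fails (y2 + y4' + y3')
  T T F F  ✓ satisfies all
  T T F T  ✓ satisfies all
  T T T F  ✗ fails (y2' + y3' + y1')
  T T T T  ✗ fails (y2' + y3' + y1')
6 of the 16 rows are models.

6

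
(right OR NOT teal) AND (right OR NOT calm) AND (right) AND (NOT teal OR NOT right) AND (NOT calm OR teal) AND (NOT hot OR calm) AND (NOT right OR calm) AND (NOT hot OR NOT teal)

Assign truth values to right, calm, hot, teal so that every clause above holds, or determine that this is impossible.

UNSATISFIABLE

The clause (right) is unit, so right = true.
The clause (NOT teal) is unit, so teal = false.
The clause (NOT calm) is unit, so calm = false.
That conflicts with the unit clause (calm).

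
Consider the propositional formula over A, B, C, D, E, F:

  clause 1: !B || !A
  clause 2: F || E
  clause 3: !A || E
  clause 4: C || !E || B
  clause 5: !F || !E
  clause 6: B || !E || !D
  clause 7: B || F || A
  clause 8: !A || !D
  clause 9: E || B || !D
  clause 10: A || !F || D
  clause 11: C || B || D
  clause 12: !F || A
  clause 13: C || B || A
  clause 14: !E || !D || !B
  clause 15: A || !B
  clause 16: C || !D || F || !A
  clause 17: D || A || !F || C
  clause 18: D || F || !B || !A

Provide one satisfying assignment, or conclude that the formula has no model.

Try B = false.
Try F = false.
(E) alone gives E = true.
(C) alone gives C = true.
(!D) alone gives D = false.
(A) alone gives A = true.
All clauses are satisfied.

A=true,  B=false,  C=true,  D=false,  E=true,  F=false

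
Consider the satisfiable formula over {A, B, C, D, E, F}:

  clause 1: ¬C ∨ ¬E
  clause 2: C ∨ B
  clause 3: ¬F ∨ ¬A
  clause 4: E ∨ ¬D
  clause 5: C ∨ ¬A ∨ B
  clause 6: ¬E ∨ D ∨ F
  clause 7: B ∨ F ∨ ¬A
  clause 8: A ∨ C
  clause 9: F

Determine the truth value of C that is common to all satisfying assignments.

Suppose C = False.
From the singleton clause (B), B = True.
From the singleton clause (A), A = True.
From the singleton clause (¬F), F = False.
That conflicts with the unit clause (F).
So every satisfying assignment has C = True.

True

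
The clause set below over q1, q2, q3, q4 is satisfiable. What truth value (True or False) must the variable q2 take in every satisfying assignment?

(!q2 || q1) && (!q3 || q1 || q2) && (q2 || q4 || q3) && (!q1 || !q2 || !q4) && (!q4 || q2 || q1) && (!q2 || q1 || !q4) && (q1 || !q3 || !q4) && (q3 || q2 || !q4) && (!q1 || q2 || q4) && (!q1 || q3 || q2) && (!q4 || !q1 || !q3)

Suppose q2 = false.
Suppose q3 = false.
The clause (q4) is unit, so q4 = true.
But (!q4) is also a unit clause — contradiction.
So q3 must be the other value — set q3 = true.
The clause (q1) is unit, so q1 = true.
The clause (q4) is unit, so q4 = true.
But (!q4) is also a unit clause — contradiction.
Either choice for q3 ends in contradiction.
So every satisfying assignment has q2 = True.

True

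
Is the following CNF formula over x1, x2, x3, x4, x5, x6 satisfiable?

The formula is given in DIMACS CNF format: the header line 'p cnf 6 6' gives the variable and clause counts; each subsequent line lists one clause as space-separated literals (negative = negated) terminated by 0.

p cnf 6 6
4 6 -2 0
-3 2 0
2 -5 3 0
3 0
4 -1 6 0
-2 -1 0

Yes

The clause (x3) is unit, so x3 = True.
The clause (x2) is unit, so x2 = True.
The clause (¬x1) is unit, so x1 = False.
Try x4 = False.
The clause (x6) is unit, so x6 = True.
Every clause is now satisfied; x5 is unconstrained.
A satisfying assignment: x1=False,  x2=True,  x3=True,  x4=False,  x5=True,  x6=True.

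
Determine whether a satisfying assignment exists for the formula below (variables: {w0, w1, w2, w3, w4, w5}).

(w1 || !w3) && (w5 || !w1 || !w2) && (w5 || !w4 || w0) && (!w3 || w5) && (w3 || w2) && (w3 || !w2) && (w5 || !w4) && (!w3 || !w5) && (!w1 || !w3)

Try w1 = true.
Unit clause (!w3) forces w3 = false.
Unit clause (w2) forces w2 = true.
That conflicts with the unit clause (!w2).
Backtrack on w1: now try w1 = false.
Unit clause (!w3) forces w3 = false.
Unit clause (w2) forces w2 = true.
That conflicts with the unit clause (!w2).
Neither w1 = true nor w1 = false works.
No assignment satisfies every clause.

No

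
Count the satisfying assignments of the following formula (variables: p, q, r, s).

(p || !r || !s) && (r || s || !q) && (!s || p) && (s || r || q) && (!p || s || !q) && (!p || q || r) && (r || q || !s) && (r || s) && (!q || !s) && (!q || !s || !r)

4

There are 2^4 = 16 truth assignments over (p, q, r, s).
Check each against the 10 clauses (columns in the order p, q, r, s):
  F F F F  ✗ fails (s || r || q)
  F F F T  ✗ fails (!s || p)
  F F T F  ✓ satisfies all
  F F T T  ✗ fails (p || !r || !s)
  F T F F  ✗ fails (r || s || !q)
  F T F T  ✗ fails (!s || p)
  F T T F  ✓ satisfies all
  F T T T  ✗ fails (p || !r || !s)
  T F F F  ✗ fails (s || r || q)
  T F F T  ✗ fails (!p || q || r)
  T F T F  ✓ satisfies all
  T F T T  ✓ satisfies all
  T T F F  ✗ fails (r || s || !q)
  T T F T  ✗ fails (!q || !s)
  T T T F  ✗ fails (!p || s || !q)
  T T T T  ✗ fails (!q || !s)
4 of the 16 rows are models.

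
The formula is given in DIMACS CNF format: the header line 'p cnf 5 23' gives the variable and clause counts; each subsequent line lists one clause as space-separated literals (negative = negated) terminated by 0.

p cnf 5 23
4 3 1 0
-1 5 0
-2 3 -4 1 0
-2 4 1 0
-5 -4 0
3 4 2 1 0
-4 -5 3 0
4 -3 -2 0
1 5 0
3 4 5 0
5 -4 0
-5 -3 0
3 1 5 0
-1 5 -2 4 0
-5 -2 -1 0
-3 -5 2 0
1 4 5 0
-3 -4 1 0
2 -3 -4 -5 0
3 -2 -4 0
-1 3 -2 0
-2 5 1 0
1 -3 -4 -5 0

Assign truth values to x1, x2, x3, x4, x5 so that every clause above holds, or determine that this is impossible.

Case x1 = True:
From the singleton clause (x5), x5 = True.
From the singleton clause (¬x4), x4 = False.
From the singleton clause (¬x3), x3 = False.
From the singleton clause (¬x2), x2 = False.
This assignment satisfies each clause.

x1=True, x2=False, x3=False, x4=False, x5=True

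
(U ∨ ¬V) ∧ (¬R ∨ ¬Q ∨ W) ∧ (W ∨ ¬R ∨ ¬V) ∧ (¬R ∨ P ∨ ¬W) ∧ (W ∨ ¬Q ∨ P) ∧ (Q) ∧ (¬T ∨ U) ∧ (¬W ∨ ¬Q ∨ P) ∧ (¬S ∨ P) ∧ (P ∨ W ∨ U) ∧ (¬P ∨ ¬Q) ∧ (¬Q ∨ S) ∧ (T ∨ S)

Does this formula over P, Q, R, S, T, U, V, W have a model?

Unit clause (Q) forces Q = True.
Unit clause (¬P) forces P = False.
Unit clause (W) forces W = True.
But (¬W) is also a unit clause — contradiction.
No assignment satisfies every clause.

No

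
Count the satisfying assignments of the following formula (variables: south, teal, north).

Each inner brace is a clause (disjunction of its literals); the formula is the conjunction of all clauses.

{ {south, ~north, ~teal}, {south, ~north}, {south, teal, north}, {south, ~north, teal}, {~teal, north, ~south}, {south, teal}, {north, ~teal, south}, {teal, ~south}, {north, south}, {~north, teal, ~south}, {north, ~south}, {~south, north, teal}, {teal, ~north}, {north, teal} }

1

There are 2^3 = 8 truth assignments over (south, teal, north).
Split on teal. With teal = 1, the clauses containing teal are satisfied and ~teal drops from the rest; 1 of the 2^2 = 4 assignments to the other variables satisfy what remains.
With teal = 0, by the same count on the reduced clause set, 0 assignments work.
Total: 1 + 0 = 1.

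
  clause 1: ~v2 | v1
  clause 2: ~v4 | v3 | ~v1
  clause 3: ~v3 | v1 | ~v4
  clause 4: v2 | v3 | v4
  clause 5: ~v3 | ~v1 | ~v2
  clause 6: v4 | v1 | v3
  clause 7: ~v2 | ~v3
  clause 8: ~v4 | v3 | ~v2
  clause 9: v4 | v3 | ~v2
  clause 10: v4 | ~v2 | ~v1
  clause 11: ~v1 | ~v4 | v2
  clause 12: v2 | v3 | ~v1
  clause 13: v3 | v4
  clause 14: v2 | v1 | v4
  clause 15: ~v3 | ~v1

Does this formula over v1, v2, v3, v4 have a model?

Yes, satisfiable

Try v2 = 0.
Try v3 = 0.
From the singleton clause (v4), v4 = 1.
From the singleton clause (~v1), v1 = 0.
All clauses are satisfied.
A satisfying assignment: v1=0; v2=0; v3=0; v4=1.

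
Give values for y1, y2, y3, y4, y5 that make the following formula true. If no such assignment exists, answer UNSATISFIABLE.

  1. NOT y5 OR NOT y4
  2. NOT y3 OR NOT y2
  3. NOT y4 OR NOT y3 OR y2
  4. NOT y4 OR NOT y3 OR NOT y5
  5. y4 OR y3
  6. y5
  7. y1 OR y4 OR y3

Unit clause (y5) forces y5 = true.
Unit clause (NOT y4) forces y4 = false.
Unit clause (y3) forces y3 = true.
Unit clause (NOT y2) forces y2 = false.
Every clause is now satisfied; y1 is unconstrained.

y1: false,  y2: false,  y3: true,  y4: false,  y5: true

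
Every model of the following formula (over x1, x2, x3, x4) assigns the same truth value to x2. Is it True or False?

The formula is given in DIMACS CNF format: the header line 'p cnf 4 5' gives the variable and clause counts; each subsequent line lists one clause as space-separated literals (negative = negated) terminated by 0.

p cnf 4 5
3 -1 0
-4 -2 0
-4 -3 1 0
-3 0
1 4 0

False

Suppose x2 = True.
Unit clause (¬x4) forces x4 = False.
Unit clause (¬x3) forces x3 = False.
Unit clause (¬x1) forces x1 = False.
That conflicts with the unit clause (x1).
So every satisfying assignment has x2 = False.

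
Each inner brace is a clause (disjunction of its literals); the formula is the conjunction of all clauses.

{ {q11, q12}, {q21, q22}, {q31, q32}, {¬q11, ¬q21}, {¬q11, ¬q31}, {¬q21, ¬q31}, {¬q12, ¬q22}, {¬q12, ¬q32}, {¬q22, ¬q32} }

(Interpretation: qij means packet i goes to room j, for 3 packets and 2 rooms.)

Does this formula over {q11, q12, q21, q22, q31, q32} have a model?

No, unsatisfiable

Suppose q11 = True.
The clause (¬q21) is unit, so q21 = False.
The clause (q22) is unit, so q22 = True.
The clause (¬q31) is unit, so q31 = False.
The clause (q32) is unit, so q32 = True.
That conflicts with the unit clause (¬q32).
Backtrack on q11: now try q11 = False.
The clause (q12) is unit, so q12 = True.
The clause (¬q22) is unit, so q22 = False.
The clause (q21) is unit, so q21 = True.
The clause (¬q31) is unit, so q31 = False.
The clause (q32) is unit, so q32 = True.
That conflicts with the unit clause (¬q32).
Either choice for q11 ends in contradiction.
No assignment satisfies every clause.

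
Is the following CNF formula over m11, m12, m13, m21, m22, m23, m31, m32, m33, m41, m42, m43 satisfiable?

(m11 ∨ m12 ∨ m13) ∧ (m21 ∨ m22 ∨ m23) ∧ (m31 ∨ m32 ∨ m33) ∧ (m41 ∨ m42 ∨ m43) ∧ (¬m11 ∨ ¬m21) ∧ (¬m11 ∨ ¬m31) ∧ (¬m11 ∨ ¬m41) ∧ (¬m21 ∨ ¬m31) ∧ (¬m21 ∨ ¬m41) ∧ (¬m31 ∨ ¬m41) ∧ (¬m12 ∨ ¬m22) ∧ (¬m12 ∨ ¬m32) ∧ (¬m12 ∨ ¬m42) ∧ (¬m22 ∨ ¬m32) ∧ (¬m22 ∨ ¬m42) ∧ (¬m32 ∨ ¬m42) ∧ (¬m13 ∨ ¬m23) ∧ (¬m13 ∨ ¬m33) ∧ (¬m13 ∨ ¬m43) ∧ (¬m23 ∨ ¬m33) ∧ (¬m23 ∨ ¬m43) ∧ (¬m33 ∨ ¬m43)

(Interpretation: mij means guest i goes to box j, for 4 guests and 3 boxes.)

Suppose m11 = False.
Suppose m12 = True.
The clause (¬m22) is unit, so m22 = False.
The clause (¬m32) is unit, so m32 = False.
The clause (¬m42) is unit, so m42 = False.
Suppose m21 = True.
The clause (¬m31) is unit, so m31 = False.
The clause (m33) is unit, so m33 = True.
The clause (¬m41) is unit, so m41 = False.
The clause (m43) is unit, so m43 = True.
But (¬m43) is also a unit clause — contradiction.
So m21 must be the other value — set m21 = False.
The clause (m23) is unit, so m23 = True.
The clause (¬m13) is unit, so m13 = False.
The clause (¬m33) is unit, so m33 = False.
The clause (m31) is unit, so m31 = True.
The clause (¬m41) is unit, so m41 = False.
The clause (m43) is unit, so m43 = True.
But (¬m43) is also a unit clause — contradiction.
Both values of m21 lead to a conflict.
So m12 must be the other value — set m12 = False.
The clause (m13) is unit, so m13 = True.
The clause (¬m23) is unit, so m23 = False.
The clause (¬m33) is unit, so m33 = False.
The clause (¬m43) is unit, so m43 = False.
Suppose m21 = True.
The clause (¬m31) is unit, so m31 = False.
The clause (m32) is unit, so m32 = True.
The clause (¬m41) is unit, so m41 = False.
The clause (m42) is unit, so m42 = True.
But (¬m42) is also a unit clause — contradiction.
So m21 must be the other value — set m21 = False.
The clause (m22) is unit, so m22 = True.
The clause (¬m32) is unit, so m32 = False.
The clause (m31) is unit, so m31 = True.
The clause (¬m41) is unit, so m41 = False.
The clause (m42) is unit, so m42 = True.
But (¬m42) is also a unit clause — contradiction.
Both values of m21 lead to a conflict.
Both values of m12 lead to a conflict.
So m11 must be the other value — set m11 = True.
The clause (¬m21) is unit, so m21 = False.
The clause (¬m31) is unit, so m31 = False.
The clause (¬m41) is unit, so m41 = False.
Suppose m22 = True.
The clause (¬m12) is unit, so m12 = False.
The clause (¬m32) is unit, so m32 = False.
The clause (m33) is unit, so m33 = True.
The clause (¬m42) is unit, so m42 = False.
The clause (m43) is unit, so m43 = True.
But (¬m43) is also a unit clause — contradiction.
So m22 must be the other value — set m22 = False.
The clause (m23) is unit, so m23 = True.
The clause (¬m13) is unit, so m13 = False.
The clause (¬m33) is unit, so m33 = False.
The clause (m32) is unit, so m32 = True.
The clause (¬m12) is unit, so m12 = False.
The clause (¬m42) is unit, so m42 = False.
The clause (m43) is unit, so m43 = True.
But (¬m43) is also a unit clause — contradiction.
Both values of m22 lead to a conflict.
Both values of m11 lead to a conflict.
No assignment satisfies every clause.

No, unsatisfiable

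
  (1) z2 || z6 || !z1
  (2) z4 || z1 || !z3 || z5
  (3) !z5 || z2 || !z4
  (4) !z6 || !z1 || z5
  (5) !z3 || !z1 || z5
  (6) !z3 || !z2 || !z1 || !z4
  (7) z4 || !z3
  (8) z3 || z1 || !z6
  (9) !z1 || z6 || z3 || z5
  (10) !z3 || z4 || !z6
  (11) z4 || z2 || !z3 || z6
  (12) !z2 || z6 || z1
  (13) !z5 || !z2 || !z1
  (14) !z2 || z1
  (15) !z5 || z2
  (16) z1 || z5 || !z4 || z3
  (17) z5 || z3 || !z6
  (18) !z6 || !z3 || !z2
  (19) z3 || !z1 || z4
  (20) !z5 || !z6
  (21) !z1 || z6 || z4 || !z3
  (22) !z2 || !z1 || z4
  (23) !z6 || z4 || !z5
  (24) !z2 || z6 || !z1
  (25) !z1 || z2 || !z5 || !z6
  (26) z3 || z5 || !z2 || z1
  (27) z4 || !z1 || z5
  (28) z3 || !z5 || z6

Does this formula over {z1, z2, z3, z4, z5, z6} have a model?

Branch on z4: set z4 = true.
Branch on z5: set z5 = false.
Branch on z6: set z6 = false.
Branch on z2: set z2 = false.
Unit clause (!z1) forces z1 = false.
Unit clause (z3) forces z3 = true.
Every clause now holds.
A satisfying assignment: z1: false; z2: false; z3: true; z4: true; z5: false; z6: false.

Yes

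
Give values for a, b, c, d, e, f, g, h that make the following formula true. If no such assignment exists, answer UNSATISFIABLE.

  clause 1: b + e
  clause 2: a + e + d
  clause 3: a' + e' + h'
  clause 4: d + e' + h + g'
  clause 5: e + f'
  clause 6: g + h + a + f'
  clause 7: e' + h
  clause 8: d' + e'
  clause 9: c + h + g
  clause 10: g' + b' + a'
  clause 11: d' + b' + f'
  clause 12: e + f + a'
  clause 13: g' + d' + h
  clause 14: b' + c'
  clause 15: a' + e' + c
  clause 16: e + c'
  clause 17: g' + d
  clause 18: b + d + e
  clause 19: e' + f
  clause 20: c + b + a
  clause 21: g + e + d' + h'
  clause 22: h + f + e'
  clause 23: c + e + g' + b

a: 0; b: 1; c: 0; d: 1; e: 0; f: 0; g: 1; h: 1

Try b = 1.
Unit clause (c') forces c = 0.
Try e = 0.
Unit clause (f') forces f = 0.
Unit clause (a') forces a = 0.
Unit clause (d) forces d = 1.
Try h = 1.
Unit clause (g) forces g = 1.
Every clause now holds.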